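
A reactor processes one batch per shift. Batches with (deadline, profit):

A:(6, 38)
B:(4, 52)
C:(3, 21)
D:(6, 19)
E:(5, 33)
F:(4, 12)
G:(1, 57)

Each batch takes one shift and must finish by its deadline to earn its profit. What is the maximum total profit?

Take jobs in profit order; each goes to the latest open slot no later than its deadline.
By profit: G(d1,57), B(d4,52), A(d6,38), E(d5,33), C(d3,21), D(d6,19), F(d4,12)
G→slot 1; B→slot 4; A→slot 6; E→slot 5; C→slot 3; D→slot 2; F skipped.
Profit = 57 + 19 + 21 + 52 + 33 + 38 = 220

220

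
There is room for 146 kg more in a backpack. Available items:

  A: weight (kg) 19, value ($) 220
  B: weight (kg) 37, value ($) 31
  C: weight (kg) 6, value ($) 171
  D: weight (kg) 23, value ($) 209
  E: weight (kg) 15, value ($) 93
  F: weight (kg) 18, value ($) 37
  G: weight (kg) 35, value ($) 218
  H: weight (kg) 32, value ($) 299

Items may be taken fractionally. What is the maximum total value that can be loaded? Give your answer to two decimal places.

1242.89

Ratios (sorted): C 28.50, A 11.58, H 9.34, D 9.09, G 6.23, E 6.20, F 2.06, B 0.84
take C (6 @ 171); take A (19 @ 220); take H (32 @ 299); take D (23 @ 209); take G (35 @ 218); take E (15 @ 93); take 16/18 of F → 32.89. Capacity used 146/146.
Total value = 1242.89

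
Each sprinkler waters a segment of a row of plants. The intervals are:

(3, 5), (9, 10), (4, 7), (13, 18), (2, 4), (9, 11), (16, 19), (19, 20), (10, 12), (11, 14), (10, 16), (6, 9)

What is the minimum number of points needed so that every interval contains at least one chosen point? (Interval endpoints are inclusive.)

By right end: [2,4]  [3,5]  [4,7]  [6,9]  [9,10]  [9,11]  [10,12]  [11,14]  [10,16]  [13,18]  [16,19]  [19,20]
[2,4] uncovered → point at 4; [6,9] uncovered → point at 9; [10,12] uncovered → point at 12; [13,18] uncovered → point at 18; [19,20] uncovered → point at 20.
Points: 4, 9, 12, 18, 20 (5 total).

5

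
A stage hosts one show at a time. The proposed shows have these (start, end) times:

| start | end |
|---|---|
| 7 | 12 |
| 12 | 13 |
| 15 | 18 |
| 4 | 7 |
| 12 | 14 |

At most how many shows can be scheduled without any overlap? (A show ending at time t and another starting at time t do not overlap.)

By end time: (4,7), (7,12), (12,13), (12,14), (15,18).
Pick (4,7); next start ≥ 7 → (7,12); next start ≥ 12 → (12,13); next start ≥ 13 → (15,18).
Selected 4 shows.

4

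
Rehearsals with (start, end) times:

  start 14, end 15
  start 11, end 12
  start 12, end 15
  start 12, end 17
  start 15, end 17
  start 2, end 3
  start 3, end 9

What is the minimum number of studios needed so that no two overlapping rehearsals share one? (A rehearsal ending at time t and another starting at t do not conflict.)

starts: [2, 3, 11, 12, 12, 14, 15]
ends:   [3, 9, 12, 15, 15, 17, 17]
s2→1 e3→0 s3→1 e9→0 s11→1 e12→0 s12→1 s12→2 s14→3  — peak 3.

3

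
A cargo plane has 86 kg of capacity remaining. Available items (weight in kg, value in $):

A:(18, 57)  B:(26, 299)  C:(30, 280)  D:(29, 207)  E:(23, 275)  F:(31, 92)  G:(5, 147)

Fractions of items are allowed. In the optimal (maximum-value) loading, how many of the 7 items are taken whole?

Sort by value per unit weight and fill in that order.
Ratios (sorted): G 29.40, E 11.96, B 11.50, C 9.33, D 7.14, A 3.17, F 2.97
take G (5 @ 147); take E (23 @ 275); take B (26 @ 299); take C (30 @ 280); take 2/29 of D → 14.28. Capacity used 86/86.
4 item(s) taken whole; one partial (take 2/29 of D).

4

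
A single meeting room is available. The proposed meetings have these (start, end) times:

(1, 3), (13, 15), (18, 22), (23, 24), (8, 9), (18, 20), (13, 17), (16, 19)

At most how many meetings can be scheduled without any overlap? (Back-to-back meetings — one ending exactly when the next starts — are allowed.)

5

Order by finish time; keep every interval that doesn't clash with the previous kept one.
Sorted by end: (1,3)  (8,9)  (13,15)  (13,17)  (16,19)  (18,20)  (18,22)  (23,24)
take (1,3); take (8,9); take (13,15); skip (13,17); take (16,19); take (23,24).
Selected 5 meetings.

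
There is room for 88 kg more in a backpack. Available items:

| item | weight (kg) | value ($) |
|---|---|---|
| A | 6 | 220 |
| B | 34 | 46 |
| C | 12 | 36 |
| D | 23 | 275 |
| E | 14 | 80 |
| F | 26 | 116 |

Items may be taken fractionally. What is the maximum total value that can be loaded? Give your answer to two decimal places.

736.47

Greedy by value/weight ratio, highest first.
Order: A (220/6=36.67) > D (275/23=11.96) > E (80/14=5.71) > F (116/26=4.46) > C (36/12=3.00) > B (46/34=1.35)
Fill: take A (6 @ 220) → take D (23 @ 275) → take E (14 @ 80) → take F (26 @ 116) → take C (12 @ 36) → take 7/34 of B → 9.47; 88/88 used.
Total value = 736.47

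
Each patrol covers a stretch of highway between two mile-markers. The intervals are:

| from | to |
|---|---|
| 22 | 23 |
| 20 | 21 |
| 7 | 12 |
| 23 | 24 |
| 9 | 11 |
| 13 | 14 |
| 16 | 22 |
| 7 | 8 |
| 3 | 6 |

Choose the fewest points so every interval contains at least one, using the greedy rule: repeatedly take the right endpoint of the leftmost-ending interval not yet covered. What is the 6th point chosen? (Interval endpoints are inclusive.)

23

Sorted: [3,6] [7,8] [9,11] [7,12] [13,14] [20,21] [16,22] [22,23] [23,24]
{[3,6]} hit by 6; {[7,8]} hit by 8; {[9,11],[7,12]} hit by 11; {[13,14]} hit by 14; {[20,21],[16,22]} hit by 21; {[22,23],[23,24]} hit by 23.
Points: 6, 8, 11, 14, 21, 23 (6 total).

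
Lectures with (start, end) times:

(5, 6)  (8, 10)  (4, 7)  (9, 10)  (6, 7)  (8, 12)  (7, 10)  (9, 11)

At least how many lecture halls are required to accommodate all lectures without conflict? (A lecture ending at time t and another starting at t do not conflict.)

5

Count concurrent intervals with a sweep; the peak is the room count.
starts: [4, 5, 6, 7, 8, 8, 9, 9]
ends:   [6, 7, 7, 10, 10, 10, 11, 12]
s4→1 s5→2 e6→1 s6→2 e7→1 e7→0 s7→1 s8→2 s8→3 s9→4 s9→5  — peak 5.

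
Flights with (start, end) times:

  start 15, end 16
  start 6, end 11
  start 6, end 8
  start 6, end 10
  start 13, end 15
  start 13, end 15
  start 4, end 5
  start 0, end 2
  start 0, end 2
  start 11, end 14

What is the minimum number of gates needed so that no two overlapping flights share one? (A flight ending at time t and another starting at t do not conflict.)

starts: [0, 0, 4, 6, 6, 6, 11, 13, 13, 15]
ends:   [2, 2, 5, 8, 10, 11, 14, 15, 15, 16]
s0→1 s0→2 e2→1 e2→0 s4→1 e5→0 s6→1 s6→2 s6→3  — peak 3.

3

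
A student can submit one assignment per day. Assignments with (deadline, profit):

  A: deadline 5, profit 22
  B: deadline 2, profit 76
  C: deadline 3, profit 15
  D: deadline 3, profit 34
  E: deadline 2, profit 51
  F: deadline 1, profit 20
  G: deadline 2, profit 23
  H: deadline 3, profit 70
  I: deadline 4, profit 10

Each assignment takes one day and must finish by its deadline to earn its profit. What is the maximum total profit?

229

Take jobs in profit order; each goes to the latest open slot no later than its deadline.
Profit order: B=76 H=70 E=51 D=34 G=23 A=22 F=20 C=15 I=10
Assign: B→slot 2, H→slot 3, E→slot 1, D skipped, G skipped, A→slot 5, F skipped, C skipped, I→slot 4.
Slots: [1:E] [2:B] [3:H] [4:I] [5:A]
Profit = 51 + 76 + 70 + 10 + 22 = 229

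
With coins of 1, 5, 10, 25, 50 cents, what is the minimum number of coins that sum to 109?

109 − 2×50→9 − 1×5→4 − 4×1→0
Total coins = 2 + 1 + 4 = 7

7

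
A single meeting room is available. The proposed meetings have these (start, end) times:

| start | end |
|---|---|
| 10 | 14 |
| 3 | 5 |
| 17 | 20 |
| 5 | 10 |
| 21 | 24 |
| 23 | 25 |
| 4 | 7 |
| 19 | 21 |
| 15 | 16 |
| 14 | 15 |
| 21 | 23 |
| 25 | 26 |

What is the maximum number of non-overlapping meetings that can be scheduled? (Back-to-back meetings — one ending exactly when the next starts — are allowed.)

9

Sorted by end: (3,5)  (4,7)  (5,10)  (10,14)  (14,15)  (15,16)  (17,20)  (19,21)  (21,23)  (21,24)  (23,25)  (25,26)
take (3,5); take (5,10); take (10,14); take (14,15); take (15,16); take (17,20); take (21,23); skip (21,24); take (23,25); take (25,26).
Selected 9 meetings.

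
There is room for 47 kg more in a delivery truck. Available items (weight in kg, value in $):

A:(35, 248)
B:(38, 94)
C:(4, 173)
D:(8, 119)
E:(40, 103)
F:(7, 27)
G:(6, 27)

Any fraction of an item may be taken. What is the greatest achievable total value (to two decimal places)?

Greedy by value/weight ratio, highest first.
Order: C (173/4=43.25) > D (119/8=14.88) > A (248/35=7.09) > G (27/6=4.50) > F (27/7=3.86) > E (103/40=2.58) > B (94/38=2.47)
Fill: take C (4 @ 173) → take D (8 @ 119) → take A (35 @ 248); 47/47 used.
Total value = 540.00

540.00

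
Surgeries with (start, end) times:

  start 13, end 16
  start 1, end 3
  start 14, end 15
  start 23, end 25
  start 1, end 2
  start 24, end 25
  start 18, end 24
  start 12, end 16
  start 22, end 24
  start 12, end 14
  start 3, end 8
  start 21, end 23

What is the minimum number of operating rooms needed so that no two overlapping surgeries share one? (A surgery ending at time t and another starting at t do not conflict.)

The answer is the maximum number of intervals overlapping at any instant.
Events (time:±→running): 1:+→1 1:+→2 2:-→1 3:-→0 3:+→1 8:-→0 12:+→1 12:+→2 13:+→3 … peak 3.

3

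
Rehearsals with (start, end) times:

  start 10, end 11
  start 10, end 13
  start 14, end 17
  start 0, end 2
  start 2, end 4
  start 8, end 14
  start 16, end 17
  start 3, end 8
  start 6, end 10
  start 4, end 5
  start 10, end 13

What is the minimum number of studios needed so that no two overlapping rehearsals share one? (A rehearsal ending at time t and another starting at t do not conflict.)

The answer is the maximum number of intervals overlapping at any instant.
starts: [0, 2, 3, 4, 6, 8, 10, 10, 10, 14, 16]
ends:   [2, 4, 5, 8, 10, 11, 13, 13, 14, 17, 17]
s0→1 e2→0 s2→1 s3→2 e4→1 s4→2 e5→1 s6→2 e8→1 s8→2 e10→1 s10→2 s10→3 s10→4  — peak 4.

4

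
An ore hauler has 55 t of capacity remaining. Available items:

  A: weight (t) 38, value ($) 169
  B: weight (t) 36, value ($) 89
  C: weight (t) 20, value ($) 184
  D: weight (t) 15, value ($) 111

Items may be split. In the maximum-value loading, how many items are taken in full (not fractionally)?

2

Greedy by value/weight ratio, highest first.
Order: C (184/20=9.20) > D (111/15=7.40) > A (169/38=4.45) > B (89/36=2.47)
Fill: take C (20 @ 184) → take D (15 @ 111) → take 20/38 of A → 88.95; 55/55 used.
2 item(s) taken whole; one partial (take 20/38 of A).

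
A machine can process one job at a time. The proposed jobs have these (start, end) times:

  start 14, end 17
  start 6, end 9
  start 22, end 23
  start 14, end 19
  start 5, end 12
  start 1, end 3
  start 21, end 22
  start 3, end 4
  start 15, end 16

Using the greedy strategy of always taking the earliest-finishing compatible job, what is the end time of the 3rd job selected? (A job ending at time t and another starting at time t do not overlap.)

9

Greedy by earliest finish: after sorting by end time, pick each interval compatible with the last pick.
By end time: (1,3), (3,4), (6,9), (5,12), (15,16), (14,17), (14,19), (21,22), (22,23).
Pick (1,3); next start ≥ 3 → (3,4); next start ≥ 4 → (6,9); next start ≥ 9 → (15,16); next start ≥ 16 → (21,22); next start ≥ 22 → (22,23).
Selected: (1,3) (3,4) (6,9) (15,16) (21,22) (22,23)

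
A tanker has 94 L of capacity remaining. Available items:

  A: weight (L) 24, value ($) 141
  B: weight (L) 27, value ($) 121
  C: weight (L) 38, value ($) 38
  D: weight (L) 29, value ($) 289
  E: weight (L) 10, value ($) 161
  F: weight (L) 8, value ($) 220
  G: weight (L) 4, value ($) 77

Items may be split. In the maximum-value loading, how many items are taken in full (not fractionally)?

Sort by value per unit weight and fill in that order.
Ratios (sorted): F 27.50, G 19.25, E 16.10, D 9.97, A 5.88, B 4.48, C 1.00
take F (8 @ 220); take G (4 @ 77); take E (10 @ 161); take D (29 @ 289); take A (24 @ 141); take 19/27 of B → 85.15. Capacity used 94/94.
5 item(s) taken whole; one partial (take 19/27 of B).

5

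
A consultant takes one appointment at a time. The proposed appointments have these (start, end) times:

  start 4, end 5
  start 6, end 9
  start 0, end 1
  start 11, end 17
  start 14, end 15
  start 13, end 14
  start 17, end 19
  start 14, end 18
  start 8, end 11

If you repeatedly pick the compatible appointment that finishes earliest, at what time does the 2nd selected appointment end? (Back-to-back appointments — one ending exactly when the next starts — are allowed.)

Sort by end time and greedily take each interval whose start is ≥ the last chosen end.
Sorted by end: (0,1)  (4,5)  (6,9)  (8,11)  (13,14)  (14,15)  (11,17)  (14,18)  (17,19)
take (0,1); take (4,5); take (6,9); take (13,14); take (14,15); skip (11,17); take (17,19).
Selected: (0,1) (4,5) (6,9) (13,14) (14,15) (17,19)

5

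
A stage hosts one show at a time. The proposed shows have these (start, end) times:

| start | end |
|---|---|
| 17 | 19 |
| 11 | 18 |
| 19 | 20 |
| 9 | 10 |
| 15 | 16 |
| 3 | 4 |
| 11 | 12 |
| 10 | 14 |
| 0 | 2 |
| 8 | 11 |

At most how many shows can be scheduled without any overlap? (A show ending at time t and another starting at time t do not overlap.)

Greedy by earliest finish: after sorting by end time, pick each interval compatible with the last pick.
Sorted by end: (0,2)  (3,4)  (9,10)  (8,11)  (11,12)  (10,14)  (15,16)  (11,18)  (17,19)  (19,20)
take (0,2); take (3,4); take (9,10); skip (8,11); take (11,12); take (15,16); skip (11,18); take (17,19); take (19,20).
Selected 7 shows.

7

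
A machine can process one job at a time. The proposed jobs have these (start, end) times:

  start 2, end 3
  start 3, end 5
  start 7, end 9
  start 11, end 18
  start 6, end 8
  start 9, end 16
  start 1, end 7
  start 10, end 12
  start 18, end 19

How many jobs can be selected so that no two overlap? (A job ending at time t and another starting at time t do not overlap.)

Sort by end time and greedily take each interval whose start is ≥ the last chosen end.
Sorted by end: (2,3)  (3,5)  (1,7)  (6,8)  (7,9)  (10,12)  (9,16)  (11,18)  (18,19)
take (2,3); take (3,5); skip (1,7); take (6,8); skip (7,9); take (10,12); take (18,19).
Selected 5 jobs.

5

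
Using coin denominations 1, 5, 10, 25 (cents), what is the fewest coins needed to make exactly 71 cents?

71 = 2×25 + 2×10 + 1×1
Total coins = 2 + 2 + 1 = 5

5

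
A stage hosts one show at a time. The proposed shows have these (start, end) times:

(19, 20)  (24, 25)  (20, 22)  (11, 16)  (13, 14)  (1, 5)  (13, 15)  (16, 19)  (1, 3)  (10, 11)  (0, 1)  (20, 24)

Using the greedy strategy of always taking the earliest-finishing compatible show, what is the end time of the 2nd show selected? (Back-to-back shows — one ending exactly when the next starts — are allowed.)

3

Sort by end time and greedily take each interval whose start is ≥ the last chosen end.
Sorted by end: (0,1)  (1,3)  (1,5)  (10,11)  (13,14)  (13,15)  (11,16)  (16,19)  (19,20)  (20,22)  (20,24)  (24,25)
take (0,1); take (1,3); take (10,11); take (13,14); take (16,19); take (19,20); take (20,22); skip (20,24); take (24,25).
Selected: (0,1) (1,3) (10,11) (13,14) (16,19) (19,20) (20,22) (24,25)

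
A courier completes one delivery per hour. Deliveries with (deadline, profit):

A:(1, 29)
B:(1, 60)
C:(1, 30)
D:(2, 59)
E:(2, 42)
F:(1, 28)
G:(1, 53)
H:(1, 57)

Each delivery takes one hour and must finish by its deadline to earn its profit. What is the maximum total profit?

By profit: B(d1,60), D(d2,59), H(d1,57), G(d1,53), E(d2,42), C(d1,30), A(d1,29), F(d1,28)
B→slot 1; D→slot 2; H skipped; G skipped; E skipped; C skipped; A skipped; F skipped.
Profit = 60 + 59 = 119

119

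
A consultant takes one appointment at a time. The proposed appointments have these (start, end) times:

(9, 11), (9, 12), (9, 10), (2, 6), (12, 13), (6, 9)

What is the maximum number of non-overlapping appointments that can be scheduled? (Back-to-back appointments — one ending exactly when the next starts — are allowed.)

4

By end time: (2,6), (6,9), (9,10), (9,11), (9,12), (12,13).
Pick (2,6); next start ≥ 6 → (6,9); next start ≥ 9 → (9,10); next start ≥ 10 → (12,13).
Selected 4 appointments.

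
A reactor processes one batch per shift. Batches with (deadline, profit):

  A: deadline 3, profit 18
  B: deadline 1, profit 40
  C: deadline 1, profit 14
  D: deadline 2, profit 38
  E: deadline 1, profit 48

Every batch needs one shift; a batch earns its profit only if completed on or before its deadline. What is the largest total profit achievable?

Profit order: E=48 B=40 D=38 A=18 C=14
Assign: E→slot 1, B skipped, D→slot 2, A→slot 3, C skipped.
Slots: [1:E] [2:D] [3:A]
Profit = 48 + 38 + 18 = 104

104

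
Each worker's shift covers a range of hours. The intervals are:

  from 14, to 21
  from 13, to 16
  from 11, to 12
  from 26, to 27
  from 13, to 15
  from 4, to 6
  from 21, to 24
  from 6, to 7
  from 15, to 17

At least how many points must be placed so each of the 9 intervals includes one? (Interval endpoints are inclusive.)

Sort by right endpoint; whenever an interval is uncovered, place a point at its right end.
Sorted: [4,6] [6,7] [11,12] [13,15] [13,16] [15,17] [14,21] [21,24] [26,27]
{[4,6],[6,7]} hit by 6; {[11,12]} hit by 12; {[13,15],[13,16],[15,17],[14,21]} hit by 15; {[21,24]} hit by 24; {[26,27]} hit by 27.
Points: 6, 12, 15, 24, 27 (5 total).

5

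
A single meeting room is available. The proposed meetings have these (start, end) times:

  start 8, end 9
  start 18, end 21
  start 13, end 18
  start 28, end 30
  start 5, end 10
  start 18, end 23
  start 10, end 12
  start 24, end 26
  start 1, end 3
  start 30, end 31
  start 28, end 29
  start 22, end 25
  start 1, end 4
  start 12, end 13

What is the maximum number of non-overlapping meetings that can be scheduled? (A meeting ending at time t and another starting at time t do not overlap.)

9

Sort by end time and greedily take each interval whose start is ≥ the last chosen end.
By end time: (1,3), (1,4), (8,9), (5,10), (10,12), (12,13), (13,18), (18,21), (18,23), (22,25), (24,26), (28,29), (28,30), (30,31).
Pick (1,3); next start ≥ 3 → (8,9); next start ≥ 9 → (10,12); next start ≥ 12 → (12,13); next start ≥ 13 → (13,18); next start ≥ 18 → (18,21); next start ≥ 21 → (22,25); next start ≥ 25 → (28,29); next start ≥ 29 → (30,31).
Selected 9 meetings.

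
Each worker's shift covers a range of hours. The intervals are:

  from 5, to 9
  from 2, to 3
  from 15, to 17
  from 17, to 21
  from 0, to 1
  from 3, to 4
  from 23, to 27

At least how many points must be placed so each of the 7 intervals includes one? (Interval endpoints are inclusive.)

Sort by right endpoint; whenever an interval is uncovered, place a point at its right end.
Sorted: [0,1] [2,3] [3,4] [5,9] [15,17] [17,21] [23,27]
{[0,1]} hit by 1; {[2,3],[3,4]} hit by 3; {[5,9]} hit by 9; {[15,17],[17,21]} hit by 17; {[23,27]} hit by 27.
Points: 1, 3, 9, 17, 27 (5 total).

5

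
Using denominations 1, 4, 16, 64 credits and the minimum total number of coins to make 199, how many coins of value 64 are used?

Use the largest denomination that fits, subtract, and repeat.
199 = 3×64 + 1×4 + 3×1
Count of 64: 3

3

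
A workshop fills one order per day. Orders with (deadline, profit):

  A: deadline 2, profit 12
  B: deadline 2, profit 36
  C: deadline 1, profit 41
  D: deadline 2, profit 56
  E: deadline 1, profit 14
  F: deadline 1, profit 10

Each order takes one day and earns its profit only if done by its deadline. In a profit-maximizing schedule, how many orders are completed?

Sort by profit descending; place each in the latest free slot ≤ its deadline.
Profit order: D=56 C=41 B=36 E=14 A=12 F=10
Assign: D→slot 2, C→slot 1, B skipped, E skipped, A skipped, F skipped.
Slots: [1:C] [2:D]
2 of 6 scheduled.

2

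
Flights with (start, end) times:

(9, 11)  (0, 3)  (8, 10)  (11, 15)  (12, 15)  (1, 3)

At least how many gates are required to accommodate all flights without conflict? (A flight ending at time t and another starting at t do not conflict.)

2

starts: [0, 1, 8, 9, 11, 12]
ends:   [3, 3, 10, 11, 15, 15]
s0→1 s1→2  — peak 2.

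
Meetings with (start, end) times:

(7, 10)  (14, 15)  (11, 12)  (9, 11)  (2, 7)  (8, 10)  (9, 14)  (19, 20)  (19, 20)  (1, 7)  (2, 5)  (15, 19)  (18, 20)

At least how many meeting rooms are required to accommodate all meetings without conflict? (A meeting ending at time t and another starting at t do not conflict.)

4

starts: [1, 2, 2, 7, 8, 9, 9, 11, 14, 15, 18, 19, 19]
ends:   [5, 7, 7, 10, 10, 11, 12, 14, 15, 19, 20, 20, 20]
s1→1 s2→2 s2→3 e5→2 e7→1 e7→0 s7→1 s8→2 s9→3 s9→4  — peak 4.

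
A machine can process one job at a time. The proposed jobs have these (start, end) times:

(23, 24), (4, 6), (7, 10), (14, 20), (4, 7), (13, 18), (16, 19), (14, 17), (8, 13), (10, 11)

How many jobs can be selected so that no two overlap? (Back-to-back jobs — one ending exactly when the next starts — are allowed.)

Greedy by earliest finish: after sorting by end time, pick each interval compatible with the last pick.
Sorted by end: (4,6)  (4,7)  (7,10)  (10,11)  (8,13)  (14,17)  (13,18)  (16,19)  (14,20)  (23,24)
take (4,6); skip (4,7); take (7,10); take (10,11); take (14,17); skip (16,19); take (23,24).
Selected 5 jobs.

5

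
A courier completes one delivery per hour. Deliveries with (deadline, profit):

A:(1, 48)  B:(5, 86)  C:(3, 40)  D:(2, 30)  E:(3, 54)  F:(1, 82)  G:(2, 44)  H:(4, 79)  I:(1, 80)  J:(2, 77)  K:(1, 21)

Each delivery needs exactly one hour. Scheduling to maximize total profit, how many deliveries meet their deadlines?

5

Take jobs in profit order; each goes to the latest open slot no later than its deadline.
Profit order: B=86 F=82 I=80 H=79 J=77 E=54 A=48 G=44 C=40 D=30 K=21
Assign: B→slot 5, F→slot 1, I skipped, H→slot 4, J→slot 2, E→slot 3, A skipped, G skipped, C skipped, D skipped, K skipped.
Slots: [1:F] [2:J] [3:E] [4:H] [5:B]
5 of 11 scheduled.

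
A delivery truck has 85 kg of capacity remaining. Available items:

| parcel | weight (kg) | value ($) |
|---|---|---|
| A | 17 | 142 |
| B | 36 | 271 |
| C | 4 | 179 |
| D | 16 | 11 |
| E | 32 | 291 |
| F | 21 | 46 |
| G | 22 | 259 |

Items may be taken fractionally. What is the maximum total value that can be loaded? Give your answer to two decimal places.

Greedy by value/weight ratio, highest first.
Order: C (179/4=44.75) > G (259/22=11.77) > E (291/32=9.09) > A (142/17=8.35) > B (271/36=7.53) > F (46/21=2.19) > D (11/16=0.69)
Fill: take C (4 @ 179) → take G (22 @ 259) → take E (32 @ 291) → take A (17 @ 142) → take 10/36 of B → 75.28; 85/85 used.
Total value = 946.28

946.28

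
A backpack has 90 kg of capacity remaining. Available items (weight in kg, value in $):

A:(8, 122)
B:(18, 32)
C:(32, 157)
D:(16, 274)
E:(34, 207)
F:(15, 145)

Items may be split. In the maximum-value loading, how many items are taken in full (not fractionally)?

4

Sort by value per unit weight and fill in that order.
Order: D (274/16=17.12) > A (122/8=15.25) > F (145/15=9.67) > E (207/34=6.09) > C (157/32=4.91) > B (32/18=1.78)
Fill: take D (16 @ 274) → take A (8 @ 122) → take F (15 @ 145) → take E (34 @ 207) → take 17/32 of C → 83.41; 90/90 used.
4 item(s) taken whole; one partial (take 17/32 of C).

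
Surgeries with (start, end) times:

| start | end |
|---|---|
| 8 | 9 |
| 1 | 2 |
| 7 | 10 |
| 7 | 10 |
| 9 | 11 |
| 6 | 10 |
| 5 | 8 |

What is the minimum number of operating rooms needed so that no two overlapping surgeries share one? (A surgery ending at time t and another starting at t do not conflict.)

starts: [1, 5, 6, 7, 7, 8, 9]
ends:   [2, 8, 9, 10, 10, 10, 11]
s1→1 e2→0 s5→1 s6→2 s7→3 s7→4  — peak 4.

4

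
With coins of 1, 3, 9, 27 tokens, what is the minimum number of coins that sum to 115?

Use the largest denomination that fits, subtract, and repeat.
115 − 4×27→7 − 2×3→1 − 1×1→0
Total coins = 4 + 2 + 1 = 7

7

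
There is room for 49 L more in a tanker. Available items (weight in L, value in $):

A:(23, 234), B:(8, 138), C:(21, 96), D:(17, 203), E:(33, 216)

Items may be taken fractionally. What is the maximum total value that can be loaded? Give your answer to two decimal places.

581.55

Ratios (sorted): B 17.25, D 11.94, A 10.17, E 6.55, C 4.57
take B (8 @ 138); take D (17 @ 203); take A (23 @ 234); take 1/33 of E → 6.55. Capacity used 49/49.
Total value = 581.55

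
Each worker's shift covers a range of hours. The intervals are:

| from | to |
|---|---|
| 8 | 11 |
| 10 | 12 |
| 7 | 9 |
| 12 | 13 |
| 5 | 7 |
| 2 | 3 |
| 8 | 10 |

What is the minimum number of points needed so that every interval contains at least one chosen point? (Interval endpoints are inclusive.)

Sorted: [2,3] [5,7] [7,9] [8,10] [8,11] [10,12] [12,13]
{[2,3]} hit by 3; {[5,7],[7,9]} hit by 7; {[8,10],[8,11],[10,12]} hit by 10; {[12,13]} hit by 13.
Points: 3, 7, 10, 13 (4 total).

4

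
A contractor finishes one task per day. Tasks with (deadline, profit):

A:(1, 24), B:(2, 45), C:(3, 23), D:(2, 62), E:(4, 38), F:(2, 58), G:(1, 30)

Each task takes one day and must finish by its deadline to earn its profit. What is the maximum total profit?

Take jobs in profit order; each goes to the latest open slot no later than its deadline.
By profit: D(d2,62), F(d2,58), B(d2,45), E(d4,38), G(d1,30), A(d1,24), C(d3,23)
D→slot 2; F→slot 1; B skipped; E→slot 4; G skipped; A skipped; C→slot 3.
Profit = 58 + 62 + 23 + 38 = 181

181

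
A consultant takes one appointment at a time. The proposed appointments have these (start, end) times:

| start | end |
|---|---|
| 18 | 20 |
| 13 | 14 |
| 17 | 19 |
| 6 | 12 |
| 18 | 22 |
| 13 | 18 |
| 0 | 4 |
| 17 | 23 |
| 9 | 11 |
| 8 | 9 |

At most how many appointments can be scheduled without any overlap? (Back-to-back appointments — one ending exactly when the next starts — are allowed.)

Greedy by earliest finish: after sorting by end time, pick each interval compatible with the last pick.
Sorted by end: (0,4)  (8,9)  (9,11)  (6,12)  (13,14)  (13,18)  (17,19)  (18,20)  (18,22)  (17,23)
take (0,4); take (8,9); take (9,11); take (13,14); take (17,19); skip (17,23).
Selected 5 appointments.

5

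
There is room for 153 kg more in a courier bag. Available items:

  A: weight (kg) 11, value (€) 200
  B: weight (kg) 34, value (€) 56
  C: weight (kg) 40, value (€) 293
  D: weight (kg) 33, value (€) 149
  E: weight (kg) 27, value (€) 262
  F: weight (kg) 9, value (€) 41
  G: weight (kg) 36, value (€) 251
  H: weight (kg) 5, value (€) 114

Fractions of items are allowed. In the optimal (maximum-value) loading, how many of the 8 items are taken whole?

Greedy by value/weight ratio, highest first.
Ratios (sorted): H 22.80, A 18.18, E 9.70, C 7.33, G 6.97, F 4.56, D 4.52, B 1.65
take H (5 @ 114); take A (11 @ 200); take E (27 @ 262); take C (40 @ 293); take G (36 @ 251); take F (9 @ 41); take 25/33 of D → 112.88. Capacity used 153/153.
6 item(s) taken whole; one partial (take 25/33 of D).

6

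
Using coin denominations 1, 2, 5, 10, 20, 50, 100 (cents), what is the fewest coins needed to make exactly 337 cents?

Greedy: take as many of the largest coin as possible, then repeat with the remainder.
337 − 3×100→37 − 1×20→17 − 1×10→7 − 1×5→2 − 1×2→0
Total coins = 3 + 1 + 1 + 1 + 1 = 7

7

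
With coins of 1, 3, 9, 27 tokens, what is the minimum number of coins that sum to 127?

7

Use the largest denomination that fits, subtract, and repeat.
127 − 4×27→19 − 2×9→1 − 1×1→0
Total coins = 4 + 2 + 1 = 7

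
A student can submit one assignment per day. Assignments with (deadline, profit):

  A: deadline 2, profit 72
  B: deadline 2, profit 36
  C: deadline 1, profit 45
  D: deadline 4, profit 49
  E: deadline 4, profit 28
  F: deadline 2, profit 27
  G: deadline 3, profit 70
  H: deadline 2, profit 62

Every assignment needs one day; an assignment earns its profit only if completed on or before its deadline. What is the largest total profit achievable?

253

By profit: A(d2,72), G(d3,70), H(d2,62), D(d4,49), C(d1,45), B(d2,36), E(d4,28), F(d2,27)
A→slot 2; G→slot 3; H→slot 1; D→slot 4; C skipped; B skipped; E skipped; F skipped.
Profit = 62 + 72 + 70 + 49 = 253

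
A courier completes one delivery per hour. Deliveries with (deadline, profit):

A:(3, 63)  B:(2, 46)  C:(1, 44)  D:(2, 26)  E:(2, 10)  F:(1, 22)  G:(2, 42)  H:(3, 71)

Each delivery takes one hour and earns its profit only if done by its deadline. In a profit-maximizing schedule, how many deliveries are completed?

Take jobs in profit order; each goes to the latest open slot no later than its deadline.
Profit order: H=71 A=63 B=46 C=44 G=42 D=26 F=22 E=10
Assign: H→slot 3, A→slot 2, B→slot 1, C skipped, G skipped, D skipped, F skipped, E skipped.
Slots: [1:B] [2:A] [3:H]
3 of 8 scheduled.

3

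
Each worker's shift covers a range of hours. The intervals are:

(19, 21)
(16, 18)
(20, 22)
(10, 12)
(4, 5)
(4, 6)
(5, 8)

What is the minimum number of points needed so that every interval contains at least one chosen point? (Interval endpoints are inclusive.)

4

Process intervals by earliest right end; each time one isn't hit yet, stab at its right endpoint.
Sorted: [4,5] [4,6] [5,8] [10,12] [16,18] [19,21] [20,22]
{[4,5],[4,6],[5,8]} hit by 5; {[10,12]} hit by 12; {[16,18]} hit by 18; {[19,21],[20,22]} hit by 21.
Points: 5, 12, 18, 21 (4 total).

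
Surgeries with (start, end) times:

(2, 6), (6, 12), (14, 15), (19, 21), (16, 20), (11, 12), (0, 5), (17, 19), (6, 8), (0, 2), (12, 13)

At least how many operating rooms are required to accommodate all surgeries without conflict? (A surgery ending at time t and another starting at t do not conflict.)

starts: [0, 0, 2, 6, 6, 11, 12, 14, 16, 17, 19]
ends:   [2, 5, 6, 8, 12, 12, 13, 15, 19, 20, 21]
s0→1 s0→2  — peak 2.

2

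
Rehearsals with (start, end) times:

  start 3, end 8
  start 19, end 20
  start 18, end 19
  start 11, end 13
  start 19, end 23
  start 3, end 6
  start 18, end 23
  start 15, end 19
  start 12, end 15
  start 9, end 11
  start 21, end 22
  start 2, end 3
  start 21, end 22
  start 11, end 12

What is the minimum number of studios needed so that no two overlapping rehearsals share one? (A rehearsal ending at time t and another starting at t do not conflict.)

Events (time:±→running): 2:+→1 3:-→0 3:+→1 3:+→2 6:-→1 8:-→0 9:+→1 11:-→0 11:+→1 11:+→2 12:-→1 12:+→2 13:-→1 15:-→0 15:+→1 18:+→2 18:+→3 19:-→2 19:-→1 19:+→2 19:+→3 20:-→2 21:+→3 21:+→4 … peak 4.

4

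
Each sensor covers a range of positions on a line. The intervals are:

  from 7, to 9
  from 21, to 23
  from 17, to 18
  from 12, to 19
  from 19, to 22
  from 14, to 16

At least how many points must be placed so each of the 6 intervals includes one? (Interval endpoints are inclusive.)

Sorted: [7,9] [14,16] [17,18] [12,19] [19,22] [21,23]
{[7,9]} hit by 9; {[14,16]} hit by 16; {[17,18],[12,19]} hit by 18; {[19,22],[21,23]} hit by 22.
Points: 9, 16, 18, 22 (4 total).

4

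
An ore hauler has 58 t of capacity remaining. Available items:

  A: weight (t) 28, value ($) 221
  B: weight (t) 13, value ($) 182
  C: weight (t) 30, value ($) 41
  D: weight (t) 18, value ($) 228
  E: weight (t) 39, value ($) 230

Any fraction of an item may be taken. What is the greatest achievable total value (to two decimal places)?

Sort by value per unit weight and fill in that order.
Ratios (sorted): B 14.00, D 12.67, A 7.89, E 5.90, C 1.37
take B (13 @ 182); take D (18 @ 228); take 27/28 of A → 213.11. Capacity used 58/58.
Total value = 623.11

623.11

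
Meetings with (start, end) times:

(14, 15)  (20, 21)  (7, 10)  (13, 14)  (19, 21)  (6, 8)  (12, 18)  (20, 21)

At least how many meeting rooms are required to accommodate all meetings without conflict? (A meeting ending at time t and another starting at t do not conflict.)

3

The answer is the maximum number of intervals overlapping at any instant.
Events (time:±→running): 6:+→1 7:+→2 8:-→1 10:-→0 12:+→1 13:+→2 14:-→1 14:+→2 15:-→1 18:-→0 19:+→1 20:+→2 20:+→3 … peak 3.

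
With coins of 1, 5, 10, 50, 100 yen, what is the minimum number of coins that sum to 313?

313 = 3×100 + 1×10 + 3×1
Total coins = 3 + 1 + 3 = 7

7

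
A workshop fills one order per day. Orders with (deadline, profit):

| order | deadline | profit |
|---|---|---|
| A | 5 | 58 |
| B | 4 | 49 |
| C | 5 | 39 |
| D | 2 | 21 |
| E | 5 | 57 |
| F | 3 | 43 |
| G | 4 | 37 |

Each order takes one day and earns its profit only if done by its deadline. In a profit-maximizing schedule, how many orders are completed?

5

By profit: A(d5,58), E(d5,57), B(d4,49), F(d3,43), C(d5,39), G(d4,37), D(d2,21)
A→slot 5; E→slot 4; B→slot 3; F→slot 2; C→slot 1; G skipped; D skipped.
5 of 7 scheduled.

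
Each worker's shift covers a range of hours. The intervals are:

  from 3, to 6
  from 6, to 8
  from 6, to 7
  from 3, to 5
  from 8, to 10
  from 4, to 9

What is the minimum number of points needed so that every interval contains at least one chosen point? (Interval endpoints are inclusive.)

Sort by right endpoint; whenever an interval is uncovered, place a point at its right end.
Sorted: [3,5] [3,6] [6,7] [6,8] [4,9] [8,10]
{[3,5],[3,6]} hit by 5; {[6,7],[6,8],[4,9]} hit by 7; {[8,10]} hit by 10.
Points: 5, 7, 10 (3 total).

3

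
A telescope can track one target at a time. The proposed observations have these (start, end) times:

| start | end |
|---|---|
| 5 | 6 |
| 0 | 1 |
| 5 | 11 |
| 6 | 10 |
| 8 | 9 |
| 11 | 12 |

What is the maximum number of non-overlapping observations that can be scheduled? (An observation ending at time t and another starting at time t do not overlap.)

Greedy by earliest finish: after sorting by end time, pick each interval compatible with the last pick.
By end time: (0,1), (5,6), (8,9), (6,10), (5,11), (11,12).
Pick (0,1); next start ≥ 1 → (5,6); next start ≥ 6 → (8,9); next start ≥ 9 → (11,12).
Selected 4 observations.

4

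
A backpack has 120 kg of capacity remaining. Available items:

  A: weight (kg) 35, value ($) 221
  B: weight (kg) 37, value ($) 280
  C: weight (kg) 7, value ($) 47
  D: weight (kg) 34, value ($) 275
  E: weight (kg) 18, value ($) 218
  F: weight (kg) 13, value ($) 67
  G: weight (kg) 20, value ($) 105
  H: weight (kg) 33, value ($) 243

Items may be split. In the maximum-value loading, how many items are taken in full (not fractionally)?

3

Ratios (sorted): E 12.11, D 8.09, B 7.57, H 7.36, C 6.71, A 6.31, G 5.25, F 5.15
take E (18 @ 218); take D (34 @ 275); take B (37 @ 280); take 31/33 of H → 228.27. Capacity used 120/120.
3 item(s) taken whole; one partial (take 31/33 of H).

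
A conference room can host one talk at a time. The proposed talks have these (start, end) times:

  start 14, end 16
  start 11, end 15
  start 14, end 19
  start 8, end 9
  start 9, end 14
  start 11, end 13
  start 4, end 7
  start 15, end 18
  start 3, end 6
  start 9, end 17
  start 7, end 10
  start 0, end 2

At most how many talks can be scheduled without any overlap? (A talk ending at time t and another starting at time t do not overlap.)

Sort by end time and greedily take each interval whose start is ≥ the last chosen end.
Sorted by end: (0,2)  (3,6)  (4,7)  (8,9)  (7,10)  (11,13)  (9,14)  (11,15)  (14,16)  (9,17)  (15,18)  (14,19)
take (0,2); take (3,6); skip (4,7); take (8,9); take (11,13); take (14,16); skip (15,18); skip (14,19).
Selected 5 talks.

5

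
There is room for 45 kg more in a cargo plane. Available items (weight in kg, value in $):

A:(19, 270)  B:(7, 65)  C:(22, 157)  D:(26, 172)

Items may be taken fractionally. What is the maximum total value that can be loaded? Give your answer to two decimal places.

470.59

Ratios (sorted): A 14.21, B 9.29, C 7.14, D 6.62
take A (19 @ 270); take B (7 @ 65); take 19/22 of C → 135.59. Capacity used 45/45.
Total value = 470.59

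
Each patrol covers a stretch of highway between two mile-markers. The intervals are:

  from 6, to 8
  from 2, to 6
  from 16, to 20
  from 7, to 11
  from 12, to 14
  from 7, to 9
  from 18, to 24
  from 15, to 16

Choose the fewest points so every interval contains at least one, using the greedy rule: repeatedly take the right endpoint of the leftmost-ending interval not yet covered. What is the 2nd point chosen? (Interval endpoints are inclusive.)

Sort by right endpoint; whenever an interval is uncovered, place a point at its right end.
By right end: [2,6]  [6,8]  [7,9]  [7,11]  [12,14]  [15,16]  [16,20]  [18,24]
[2,6] uncovered → point at 6; [7,9] uncovered → point at 9; [12,14] uncovered → point at 14; [15,16] uncovered → point at 16; [18,24] uncovered → point at 24.
Points: 6, 9, 14, 16, 24 (5 total).

9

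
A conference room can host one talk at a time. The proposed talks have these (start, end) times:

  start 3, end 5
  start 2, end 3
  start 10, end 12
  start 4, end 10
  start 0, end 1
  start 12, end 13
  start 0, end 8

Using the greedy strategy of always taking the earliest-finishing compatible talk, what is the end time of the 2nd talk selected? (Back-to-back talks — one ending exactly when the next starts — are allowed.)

Sorted by end: (0,1)  (2,3)  (3,5)  (0,8)  (4,10)  (10,12)  (12,13)
take (0,1); take (2,3); take (3,5); skip (0,8); take (10,12); take (12,13).
Selected: (0,1) (2,3) (3,5) (10,12) (12,13)

3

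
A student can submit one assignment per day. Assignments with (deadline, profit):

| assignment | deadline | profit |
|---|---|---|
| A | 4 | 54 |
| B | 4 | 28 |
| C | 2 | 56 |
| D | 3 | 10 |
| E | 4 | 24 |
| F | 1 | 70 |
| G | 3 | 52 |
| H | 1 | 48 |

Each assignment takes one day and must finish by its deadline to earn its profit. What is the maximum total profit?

By profit: F(d1,70), C(d2,56), A(d4,54), G(d3,52), H(d1,48), B(d4,28), E(d4,24), D(d3,10)
F→slot 1; C→slot 2; A→slot 4; G→slot 3; H skipped; B skipped; E skipped; D skipped.
Profit = 70 + 56 + 52 + 54 = 232

232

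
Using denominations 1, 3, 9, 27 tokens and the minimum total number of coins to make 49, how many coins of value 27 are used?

Greedy: take as many of the largest coin as possible, then repeat with the remainder.
49 = 1×27 + 2×9 + 1×3 + 1×1
Count of 27: 1

1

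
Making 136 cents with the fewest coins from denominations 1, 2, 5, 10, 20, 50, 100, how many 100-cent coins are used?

136 = 1×100 + 1×20 + 1×10 + 1×5 + 1×1
Count of 100: 1

1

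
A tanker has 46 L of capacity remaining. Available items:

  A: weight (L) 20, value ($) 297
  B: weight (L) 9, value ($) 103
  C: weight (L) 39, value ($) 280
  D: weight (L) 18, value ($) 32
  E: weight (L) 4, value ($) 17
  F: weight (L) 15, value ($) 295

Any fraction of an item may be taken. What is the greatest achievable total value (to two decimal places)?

709.36

Sort by value per unit weight and fill in that order.
Ratios (sorted): F 19.67, A 14.85, B 11.44, C 7.18, E 4.25, D 1.78
take F (15 @ 295); take A (20 @ 297); take B (9 @ 103); take 2/39 of C → 14.36. Capacity used 46/46.
Total value = 709.36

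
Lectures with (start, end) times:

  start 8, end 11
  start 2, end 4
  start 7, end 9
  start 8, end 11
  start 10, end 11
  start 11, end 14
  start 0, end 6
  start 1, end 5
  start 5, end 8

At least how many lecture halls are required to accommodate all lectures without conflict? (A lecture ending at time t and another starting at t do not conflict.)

3

Events (time:±→running): 0:+→1 1:+→2 2:+→3 … peak 3.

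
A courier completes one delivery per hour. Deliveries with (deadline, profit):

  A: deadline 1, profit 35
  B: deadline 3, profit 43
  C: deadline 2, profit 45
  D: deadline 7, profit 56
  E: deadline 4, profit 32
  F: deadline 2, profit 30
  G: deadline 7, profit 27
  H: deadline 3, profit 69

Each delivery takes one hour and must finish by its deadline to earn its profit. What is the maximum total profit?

272

Sort by profit descending; place each in the latest free slot ≤ its deadline.
Profit order: H=69 D=56 C=45 B=43 A=35 E=32 F=30 G=27
Assign: H→slot 3, D→slot 7, C→slot 2, B→slot 1, A skipped, E→slot 4, F skipped, G→slot 6.
Slots: [1:B] [2:C] [3:H] [4:E] [6:G] [7:D]
Profit = 43 + 45 + 69 + 32 + 27 + 56 = 272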